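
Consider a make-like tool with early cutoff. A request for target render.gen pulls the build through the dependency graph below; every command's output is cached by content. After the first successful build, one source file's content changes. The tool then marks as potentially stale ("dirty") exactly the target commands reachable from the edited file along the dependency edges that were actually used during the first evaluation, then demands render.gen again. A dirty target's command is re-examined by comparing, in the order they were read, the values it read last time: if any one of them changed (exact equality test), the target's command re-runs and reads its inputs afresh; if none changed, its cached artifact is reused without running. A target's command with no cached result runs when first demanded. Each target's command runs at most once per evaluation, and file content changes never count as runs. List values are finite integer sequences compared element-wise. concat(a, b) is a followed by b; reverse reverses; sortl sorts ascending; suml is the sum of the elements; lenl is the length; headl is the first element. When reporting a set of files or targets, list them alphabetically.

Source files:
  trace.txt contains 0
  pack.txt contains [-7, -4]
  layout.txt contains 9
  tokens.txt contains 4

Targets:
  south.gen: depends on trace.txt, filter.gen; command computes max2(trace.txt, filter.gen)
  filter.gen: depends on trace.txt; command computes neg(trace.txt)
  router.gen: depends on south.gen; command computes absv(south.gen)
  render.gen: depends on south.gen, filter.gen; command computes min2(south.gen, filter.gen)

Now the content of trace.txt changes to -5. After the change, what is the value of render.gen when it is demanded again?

First demand of the output computes:
  filter.gen = neg(0) = 0
  south.gen = max2(0, 0) = 0
  render.gen = min2(0, 0) = 0

After the edit, cleaning proceeds:
  filter.gen: a read changed (trace.txt 0->-5) — executes, giving 5.
  south.gen: a read changed (trace.txt 0->-5; filter.gen 0->5) — executes, giving 5.
  render.gen: a read changed (south.gen 0->5; filter.gen 0->5) — executes, giving 5.

Demanding render.gen again yields 5.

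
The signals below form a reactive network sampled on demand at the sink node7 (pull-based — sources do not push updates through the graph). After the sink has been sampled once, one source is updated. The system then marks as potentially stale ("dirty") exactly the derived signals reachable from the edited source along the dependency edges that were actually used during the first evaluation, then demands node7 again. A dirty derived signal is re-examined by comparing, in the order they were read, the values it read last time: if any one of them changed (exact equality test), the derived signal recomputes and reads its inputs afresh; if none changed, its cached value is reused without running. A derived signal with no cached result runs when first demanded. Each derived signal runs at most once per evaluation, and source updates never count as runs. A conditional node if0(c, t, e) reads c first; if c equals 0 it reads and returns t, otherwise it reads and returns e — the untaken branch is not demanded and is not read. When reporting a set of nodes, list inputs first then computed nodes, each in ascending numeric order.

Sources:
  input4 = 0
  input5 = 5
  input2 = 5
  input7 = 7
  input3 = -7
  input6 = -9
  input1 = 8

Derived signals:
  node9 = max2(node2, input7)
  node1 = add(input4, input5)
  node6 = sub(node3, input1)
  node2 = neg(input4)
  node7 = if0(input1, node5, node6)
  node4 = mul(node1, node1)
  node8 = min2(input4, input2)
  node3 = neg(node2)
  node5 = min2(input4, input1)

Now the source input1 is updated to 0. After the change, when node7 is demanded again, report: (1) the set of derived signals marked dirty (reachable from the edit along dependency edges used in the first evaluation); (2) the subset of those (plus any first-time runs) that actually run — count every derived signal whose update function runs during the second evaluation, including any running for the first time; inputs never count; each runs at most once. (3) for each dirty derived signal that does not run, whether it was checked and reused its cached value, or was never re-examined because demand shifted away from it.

Dirty set: node6, node7.
Run set: node5, node7 (2 run).
Left stale — demand moved off them: node6.
The important point: the flipped condition redirects demand; node6 is left stale, never re-checked.

Initial pass — values computed on the first demand:
  node2 = neg(0) = 0
  node3 = neg(0) = 0
  node6 = sub(0, 8) = -8
  node7 = if0(input1=8 -> else branch node6) = -8

Second demand — change propagation:
  node5: newly demanded (no cache) — executes and yields 0.
  node6: dirty yet unreached — the second evaluation never asks for it.
  node7: re-runs because input1 8->0; new result 0.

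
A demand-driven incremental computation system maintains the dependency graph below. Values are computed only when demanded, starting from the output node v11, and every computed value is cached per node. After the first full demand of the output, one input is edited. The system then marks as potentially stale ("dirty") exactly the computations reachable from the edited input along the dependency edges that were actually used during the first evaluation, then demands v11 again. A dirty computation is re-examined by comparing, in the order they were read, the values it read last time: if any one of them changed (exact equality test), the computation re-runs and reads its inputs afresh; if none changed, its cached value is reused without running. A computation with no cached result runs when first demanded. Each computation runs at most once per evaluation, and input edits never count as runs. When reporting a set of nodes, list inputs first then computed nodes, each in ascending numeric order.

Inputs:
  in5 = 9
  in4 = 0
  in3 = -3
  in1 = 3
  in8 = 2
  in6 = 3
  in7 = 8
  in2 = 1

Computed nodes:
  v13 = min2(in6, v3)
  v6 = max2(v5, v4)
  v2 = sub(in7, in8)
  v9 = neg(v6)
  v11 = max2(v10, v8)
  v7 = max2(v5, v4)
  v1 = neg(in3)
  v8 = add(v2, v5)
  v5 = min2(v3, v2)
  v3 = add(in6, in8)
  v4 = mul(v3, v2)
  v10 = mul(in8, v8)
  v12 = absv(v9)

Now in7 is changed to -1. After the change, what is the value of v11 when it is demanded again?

First evaluation (everything demanded from the output):
  v2 = sub(8, 2) = 6
  v3 = add(3, 2) = 5
  v5 = min2(5, 6) = 5
  v8 = add(6, 5) = 11
  v10 = mul(2, 11) = 22
  v11 = max2(22, 11) = 22

Propagation after the edit:
  v2: runs — in7 8->-1; result -3.
  v5: runs — v2 6->-3; result -3.
  v8: runs — v2 6->-3; v5 5->-3; result -6.
  v10: runs — v8 11->-6; result -12.
  v11: runs — v10 22->-12; v8 11->-6; result -6.

New value of v11: -6.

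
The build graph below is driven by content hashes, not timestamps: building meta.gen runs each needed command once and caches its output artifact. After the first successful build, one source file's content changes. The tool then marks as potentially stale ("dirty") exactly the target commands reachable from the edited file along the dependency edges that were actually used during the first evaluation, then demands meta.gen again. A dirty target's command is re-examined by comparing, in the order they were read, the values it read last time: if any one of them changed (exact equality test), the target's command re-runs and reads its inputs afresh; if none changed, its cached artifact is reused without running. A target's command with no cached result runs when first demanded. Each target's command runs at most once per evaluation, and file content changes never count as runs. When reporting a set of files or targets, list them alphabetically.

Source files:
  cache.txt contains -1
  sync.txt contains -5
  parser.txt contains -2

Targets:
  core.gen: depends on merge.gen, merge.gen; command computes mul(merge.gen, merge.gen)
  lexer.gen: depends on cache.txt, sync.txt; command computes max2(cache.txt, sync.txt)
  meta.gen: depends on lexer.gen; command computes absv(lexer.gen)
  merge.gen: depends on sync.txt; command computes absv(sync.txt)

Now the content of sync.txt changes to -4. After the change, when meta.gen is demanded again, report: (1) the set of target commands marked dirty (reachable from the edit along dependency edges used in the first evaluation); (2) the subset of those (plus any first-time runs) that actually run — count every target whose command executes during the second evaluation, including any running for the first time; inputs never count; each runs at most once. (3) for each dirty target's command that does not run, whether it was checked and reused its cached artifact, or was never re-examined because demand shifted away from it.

Dirty set: lexer.gen, meta.gen.
Run set: lexer.gen (1 run).
Re-examined without running (cache reused): meta.gen.
The important point: lexer.gen recomputes to an identical value, and the output ends up unchanged.

Initial pass — values computed on the first demand:
  lexer.gen = max2(-1, -5) = -1
  meta.gen = absv(-1) = 1

Second demand — change propagation:
  lexer.gen: re-runs because sync.txt -5->-4; new result -1 (unchanged).
  meta.gen: re-examined; everything it read last time is the same (lexer.gen unchanged) — cache 1 kept, no run.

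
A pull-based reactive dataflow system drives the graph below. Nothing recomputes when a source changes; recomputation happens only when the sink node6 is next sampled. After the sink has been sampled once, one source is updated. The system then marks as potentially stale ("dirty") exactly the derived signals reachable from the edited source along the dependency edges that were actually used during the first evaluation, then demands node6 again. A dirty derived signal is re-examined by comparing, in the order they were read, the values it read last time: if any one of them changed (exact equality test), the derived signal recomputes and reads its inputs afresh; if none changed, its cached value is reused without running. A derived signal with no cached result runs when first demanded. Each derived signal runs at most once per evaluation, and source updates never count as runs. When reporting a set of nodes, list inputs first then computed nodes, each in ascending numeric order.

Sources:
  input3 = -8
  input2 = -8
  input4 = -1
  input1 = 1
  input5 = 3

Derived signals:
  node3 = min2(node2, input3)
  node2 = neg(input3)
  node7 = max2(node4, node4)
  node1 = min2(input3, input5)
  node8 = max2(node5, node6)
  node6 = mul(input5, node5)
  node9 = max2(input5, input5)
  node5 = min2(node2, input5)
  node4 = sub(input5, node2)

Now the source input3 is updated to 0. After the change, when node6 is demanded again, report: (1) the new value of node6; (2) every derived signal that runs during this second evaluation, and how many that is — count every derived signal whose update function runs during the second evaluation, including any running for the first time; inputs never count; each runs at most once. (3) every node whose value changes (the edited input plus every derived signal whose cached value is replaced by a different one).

First evaluation (everything demanded from the output):
  node2 = neg(-8) = 8
  node5 = min2(8, 3) = 3
  node6 = mul(3, 3) = 9

Propagation after the edit:
  node2: runs — input3 -8->0; result 0.
  node5: runs — node2 8->0; result 0.
  node6: runs — node5 3->0; result 0.

New value of node6: 0.
Derived signals that run: node2, node5, node6 — 3 in total.
Values that change: input3, node2, node5, node6.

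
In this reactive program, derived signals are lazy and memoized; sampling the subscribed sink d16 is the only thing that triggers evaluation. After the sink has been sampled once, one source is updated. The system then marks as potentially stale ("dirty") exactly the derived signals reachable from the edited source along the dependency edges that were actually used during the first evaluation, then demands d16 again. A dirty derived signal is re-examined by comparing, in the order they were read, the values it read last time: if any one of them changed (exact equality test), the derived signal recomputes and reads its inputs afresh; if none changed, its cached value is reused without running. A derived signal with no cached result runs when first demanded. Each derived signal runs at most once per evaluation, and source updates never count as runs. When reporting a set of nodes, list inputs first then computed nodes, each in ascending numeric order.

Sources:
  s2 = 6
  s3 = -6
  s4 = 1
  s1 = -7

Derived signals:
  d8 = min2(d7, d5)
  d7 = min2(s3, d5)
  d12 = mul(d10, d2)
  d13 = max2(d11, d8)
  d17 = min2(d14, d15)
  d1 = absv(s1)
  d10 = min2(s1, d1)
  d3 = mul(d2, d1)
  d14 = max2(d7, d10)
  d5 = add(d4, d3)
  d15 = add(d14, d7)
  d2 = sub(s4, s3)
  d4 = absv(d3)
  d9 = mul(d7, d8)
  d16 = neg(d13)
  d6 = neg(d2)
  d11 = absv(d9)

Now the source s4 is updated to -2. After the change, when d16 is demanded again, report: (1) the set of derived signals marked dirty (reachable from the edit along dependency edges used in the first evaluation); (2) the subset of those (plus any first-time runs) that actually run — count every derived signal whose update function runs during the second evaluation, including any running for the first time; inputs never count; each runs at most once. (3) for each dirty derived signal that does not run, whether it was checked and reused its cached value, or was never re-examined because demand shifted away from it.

First demand of the output computes:
  d1 = absv(-7) = 7
  d2 = sub(1, -6) = 7
  d3 = mul(7, 7) = 49
  d4 = absv(49) = 49
  d5 = add(49, 49) = 98
  d7 = min2(-6, 98) = -6
  d8 = min2(-6, 98) = -6
  d9 = mul(-6, -6) = 36
  d11 = absv(36) = 36
  d13 = max2(36, -6) = 36
  d16 = neg(36) = -36

After the edit, cleaning proceeds:
  d2: a read changed (s4 1->-2) — executes, giving 4.
  d3: a read changed (d2 7->4) — executes, giving 28.
  d4: a read changed (d3 49->28) — executes, giving 28.
  d5: a read changed (d4 49->28; d3 49->28) — executes, giving 56.
  d7: a read changed (d5 98->56) — executes, giving -6 — identical to its old value.
  d8: a read changed (d5 98->56) — executes, giving -6 — identical to its old value.
  d9: dirty, but its reads are unchanged (d7 unchanged, d8 unchanged); cached 36 stands.
  d11: dirty, but its reads are unchanged (d9 unchanged); cached 36 stands.
  d13: dirty, but its reads are unchanged (d11 unchanged, d8 unchanged); cached 36 stands.
  d16: dirty, but its reads are unchanged (d13 unchanged); cached -36 stands.

Note where the cutoff bites: d9 is checked, finds nothing changed, and keeps its cache.

The edit dirties: d2, d3, d4, d5, d7, d8, d9, d11, d13, d16.
6 derived signals run: d2, d3, d4, d5, d7, d8.
Cache hits after checking: d9, d11, d13, d16.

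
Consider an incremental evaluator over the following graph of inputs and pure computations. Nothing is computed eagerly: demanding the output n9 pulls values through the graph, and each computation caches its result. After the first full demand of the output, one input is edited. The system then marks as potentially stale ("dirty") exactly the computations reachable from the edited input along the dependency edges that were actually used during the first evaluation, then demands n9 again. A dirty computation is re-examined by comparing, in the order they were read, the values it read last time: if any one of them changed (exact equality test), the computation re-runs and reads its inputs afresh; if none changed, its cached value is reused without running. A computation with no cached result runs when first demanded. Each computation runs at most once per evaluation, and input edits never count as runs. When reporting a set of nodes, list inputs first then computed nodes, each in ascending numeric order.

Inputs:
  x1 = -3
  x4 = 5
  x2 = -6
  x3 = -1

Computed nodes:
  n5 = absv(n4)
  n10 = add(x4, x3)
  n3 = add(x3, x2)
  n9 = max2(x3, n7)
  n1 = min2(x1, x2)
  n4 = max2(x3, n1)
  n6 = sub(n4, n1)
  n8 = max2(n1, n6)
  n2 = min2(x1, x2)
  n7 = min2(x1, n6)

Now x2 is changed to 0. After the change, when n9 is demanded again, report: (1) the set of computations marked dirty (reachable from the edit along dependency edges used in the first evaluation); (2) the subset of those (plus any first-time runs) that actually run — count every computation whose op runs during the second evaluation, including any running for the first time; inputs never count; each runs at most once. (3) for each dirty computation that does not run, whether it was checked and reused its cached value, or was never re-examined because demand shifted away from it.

Dirty set: n1, n4, n6, n7, n9.
Run set: n1, n4, n6, n7 (4 run).
Re-examined without running (cache reused): n9.
The important point: at n9 every value read last time is unchanged, so the dirty flag clears without a run.

Initial pass — values computed on the first demand:
  n1 = min2(-3, -6) = -6
  n4 = max2(-1, -6) = -1
  n6 = sub(-1, -6) = 5
  n7 = min2(-3, 5) = -3
  n9 = max2(-1, -3) = -1

Second demand — change propagation:
  n1: re-runs because x2 -6->0; new result -3.
  n4: re-runs because n1 -6->-3; new result -1 (unchanged).
  n6: re-runs because n1 -6->-3; new result 2.
  n7: re-runs because n6 5->2; new result -3 (unchanged).
  n9: re-examined; everything it read last time is the same (x3 unchanged, n7 unchanged) — cache -1 kept, no run.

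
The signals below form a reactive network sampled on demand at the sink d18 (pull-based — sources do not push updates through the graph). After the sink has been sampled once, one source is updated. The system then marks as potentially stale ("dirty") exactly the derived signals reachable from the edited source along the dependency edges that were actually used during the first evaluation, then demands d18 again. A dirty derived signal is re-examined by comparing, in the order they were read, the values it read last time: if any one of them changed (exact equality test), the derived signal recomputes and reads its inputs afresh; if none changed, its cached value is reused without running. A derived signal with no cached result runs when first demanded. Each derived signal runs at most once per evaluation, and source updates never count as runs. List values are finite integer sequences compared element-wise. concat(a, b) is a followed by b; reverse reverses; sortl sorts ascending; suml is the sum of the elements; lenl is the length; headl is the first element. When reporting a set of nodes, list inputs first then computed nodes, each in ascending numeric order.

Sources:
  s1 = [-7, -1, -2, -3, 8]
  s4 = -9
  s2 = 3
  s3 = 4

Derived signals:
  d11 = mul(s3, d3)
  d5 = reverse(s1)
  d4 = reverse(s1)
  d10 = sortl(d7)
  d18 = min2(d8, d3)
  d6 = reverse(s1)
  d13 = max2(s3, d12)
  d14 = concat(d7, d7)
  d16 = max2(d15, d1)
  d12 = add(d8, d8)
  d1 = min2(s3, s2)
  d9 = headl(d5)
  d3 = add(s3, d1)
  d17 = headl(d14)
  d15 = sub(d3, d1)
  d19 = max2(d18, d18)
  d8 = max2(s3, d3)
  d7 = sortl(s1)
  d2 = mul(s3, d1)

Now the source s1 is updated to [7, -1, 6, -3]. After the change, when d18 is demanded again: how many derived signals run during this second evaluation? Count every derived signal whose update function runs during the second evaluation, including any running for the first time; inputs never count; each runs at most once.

Initial pass — values computed on the first demand:
  d1 = min2(4, 3) = 3
  d3 = add(4, 3) = 7
  d8 = max2(4, 7) = 7
  d18 = min2(7, 7) = 7

Second demand — change propagation:
  no demanded computation ever read s1, so the edit dirties nothing and nothing runs.

The important point: nothing the output needs ever reads s1, so the edit is invisible to it.

Run set: none (0 run).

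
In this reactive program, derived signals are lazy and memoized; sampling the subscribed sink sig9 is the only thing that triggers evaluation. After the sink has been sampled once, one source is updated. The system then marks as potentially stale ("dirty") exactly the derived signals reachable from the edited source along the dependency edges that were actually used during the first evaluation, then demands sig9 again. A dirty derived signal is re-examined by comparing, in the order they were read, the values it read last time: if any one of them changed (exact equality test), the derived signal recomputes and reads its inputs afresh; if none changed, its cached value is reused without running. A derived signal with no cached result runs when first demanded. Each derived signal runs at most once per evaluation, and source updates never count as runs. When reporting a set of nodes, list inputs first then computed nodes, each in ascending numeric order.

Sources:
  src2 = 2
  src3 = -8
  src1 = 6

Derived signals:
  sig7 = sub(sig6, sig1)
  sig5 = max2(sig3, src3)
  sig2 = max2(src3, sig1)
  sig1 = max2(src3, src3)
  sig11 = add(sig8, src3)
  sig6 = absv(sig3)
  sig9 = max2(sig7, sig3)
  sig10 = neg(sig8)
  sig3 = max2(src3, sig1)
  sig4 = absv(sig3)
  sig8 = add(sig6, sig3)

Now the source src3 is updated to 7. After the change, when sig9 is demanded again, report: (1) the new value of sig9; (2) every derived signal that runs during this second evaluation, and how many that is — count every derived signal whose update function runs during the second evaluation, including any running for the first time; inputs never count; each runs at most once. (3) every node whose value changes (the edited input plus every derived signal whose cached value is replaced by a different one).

Demanding sig9 again yields 7.
5 derived signals run: sig1, sig3, sig6, sig7, sig9.
The nodes whose values change: src3, sig1, sig3, sig6, sig7, sig9.

First demand of the output computes:
  sig1 = max2(-8, -8) = -8
  sig3 = max2(-8, -8) = -8
  sig6 = absv(-8) = 8
  sig7 = sub(8, -8) = 16
  sig9 = max2(16, -8) = 16

After the edit, cleaning proceeds:
  sig1: a read changed (src3 -8->7; src3 -8->7) — executes, giving 7.
  sig3: a read changed (src3 -8->7; sig1 -8->7) — executes, giving 7.
  sig6: a read changed (sig3 -8->7) — executes, giving 7.
  sig7: a read changed (sig6 8->7; sig1 -8->7) — executes, giving 0.
  sig9: a read changed (sig7 16->0; sig3 -8->7) — executes, giving 7.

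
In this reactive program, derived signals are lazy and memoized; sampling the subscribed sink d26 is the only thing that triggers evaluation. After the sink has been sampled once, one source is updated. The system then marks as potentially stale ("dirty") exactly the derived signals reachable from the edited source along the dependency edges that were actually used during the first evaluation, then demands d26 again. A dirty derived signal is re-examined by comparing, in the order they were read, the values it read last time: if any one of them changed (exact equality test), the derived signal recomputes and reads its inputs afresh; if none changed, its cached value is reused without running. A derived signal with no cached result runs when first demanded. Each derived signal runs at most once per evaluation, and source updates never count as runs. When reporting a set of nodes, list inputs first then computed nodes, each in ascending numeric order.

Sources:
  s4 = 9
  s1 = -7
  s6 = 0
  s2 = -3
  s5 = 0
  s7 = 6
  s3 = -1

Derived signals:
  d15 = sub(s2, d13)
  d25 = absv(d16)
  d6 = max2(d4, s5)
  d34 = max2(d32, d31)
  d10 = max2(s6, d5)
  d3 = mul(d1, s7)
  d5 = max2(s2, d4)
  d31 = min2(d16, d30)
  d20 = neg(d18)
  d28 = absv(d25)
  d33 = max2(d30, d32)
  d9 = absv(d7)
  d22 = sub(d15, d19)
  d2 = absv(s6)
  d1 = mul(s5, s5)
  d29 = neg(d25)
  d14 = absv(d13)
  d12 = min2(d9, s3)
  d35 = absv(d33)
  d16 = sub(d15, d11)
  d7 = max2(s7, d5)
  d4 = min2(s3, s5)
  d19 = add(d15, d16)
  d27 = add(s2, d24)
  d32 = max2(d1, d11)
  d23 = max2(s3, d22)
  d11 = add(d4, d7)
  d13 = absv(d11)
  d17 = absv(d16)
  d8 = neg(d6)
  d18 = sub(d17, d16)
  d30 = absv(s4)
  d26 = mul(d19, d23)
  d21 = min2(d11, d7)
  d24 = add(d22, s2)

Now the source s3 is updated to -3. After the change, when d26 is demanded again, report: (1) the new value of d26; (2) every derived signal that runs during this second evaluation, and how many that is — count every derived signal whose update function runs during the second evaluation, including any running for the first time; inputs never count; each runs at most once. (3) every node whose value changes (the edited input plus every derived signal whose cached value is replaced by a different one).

First demand of the output computes:
  d4 = min2(-1, 0) = -1
  d5 = max2(-3, -1) = -1
  d7 = max2(6, -1) = 6
  d11 = add(-1, 6) = 5
  d13 = absv(5) = 5
  d15 = sub(-3, 5) = -8
  d16 = sub(-8, 5) = -13
  d19 = add(-8, -13) = -21
  d22 = sub(-8, -21) = 13
  d23 = max2(-1, 13) = 13
  d26 = mul(-21, 13) = -273

After the edit, cleaning proceeds:
  d4: a read changed (s3 -1->-3) — executes, giving -3.
  d5: a read changed (d4 -1->-3) — executes, giving -3.
  d7: a read changed (d5 -1->-3) — executes, giving 6 — identical to its old value.
  d11: a read changed (d4 -1->-3) — executes, giving 3.
  d13: a read changed (d11 5->3) — executes, giving 3.
  d15: a read changed (d13 5->3) — executes, giving -6.
  d16: a read changed (d15 -8->-6; d11 5->3) — executes, giving -9.
  d19: a read changed (d15 -8->-6; d16 -13->-9) — executes, giving -15.
  d22: a read changed (d15 -8->-6; d19 -21->-15) — executes, giving 9.
  d23: a read changed (s3 -1->-3; d22 13->9) — executes, giving 9.
  d26: a read changed (d19 -21->-15; d23 13->9) — executes, giving -135.

Demanding d26 again yields -135.
11 derived signals run: d4, d5, d7, d11, d13, d15, d16, d19, d22, d23, d26.
The nodes whose values change: s3, d4, d5, d11, d13, d15, d16, d19, d22, d23, d26.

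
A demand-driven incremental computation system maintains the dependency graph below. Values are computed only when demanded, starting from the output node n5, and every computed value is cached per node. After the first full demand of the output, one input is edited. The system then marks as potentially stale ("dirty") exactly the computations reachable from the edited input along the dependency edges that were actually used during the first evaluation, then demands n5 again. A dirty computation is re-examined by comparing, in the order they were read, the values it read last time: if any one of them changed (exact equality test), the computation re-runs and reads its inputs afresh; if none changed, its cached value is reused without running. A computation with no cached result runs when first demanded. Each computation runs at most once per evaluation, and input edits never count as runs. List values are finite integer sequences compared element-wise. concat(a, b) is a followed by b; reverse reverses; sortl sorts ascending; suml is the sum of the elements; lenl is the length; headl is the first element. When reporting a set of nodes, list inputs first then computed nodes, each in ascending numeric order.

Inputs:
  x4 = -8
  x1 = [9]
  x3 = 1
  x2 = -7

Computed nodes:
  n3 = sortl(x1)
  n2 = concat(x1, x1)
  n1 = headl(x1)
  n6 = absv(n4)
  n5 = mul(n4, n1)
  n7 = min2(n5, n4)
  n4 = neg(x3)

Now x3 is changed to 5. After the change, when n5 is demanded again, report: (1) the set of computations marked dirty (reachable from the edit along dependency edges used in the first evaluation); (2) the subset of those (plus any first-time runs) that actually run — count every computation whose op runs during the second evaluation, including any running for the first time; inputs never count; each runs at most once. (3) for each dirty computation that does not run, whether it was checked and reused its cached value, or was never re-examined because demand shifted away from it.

Marked dirty: n4, n5.
Computations that run: n4, n5 — 2 in total.
Every dirty computation ran.

First evaluation (everything demanded from the output):
  n1 = headl([9]) = 9
  n4 = neg(1) = -1
  n5 = mul(-1, 9) = -9

Propagation after the edit:
  n4: runs — x3 1->5; result -5.
  n5: runs — n4 -1->-5; result -45.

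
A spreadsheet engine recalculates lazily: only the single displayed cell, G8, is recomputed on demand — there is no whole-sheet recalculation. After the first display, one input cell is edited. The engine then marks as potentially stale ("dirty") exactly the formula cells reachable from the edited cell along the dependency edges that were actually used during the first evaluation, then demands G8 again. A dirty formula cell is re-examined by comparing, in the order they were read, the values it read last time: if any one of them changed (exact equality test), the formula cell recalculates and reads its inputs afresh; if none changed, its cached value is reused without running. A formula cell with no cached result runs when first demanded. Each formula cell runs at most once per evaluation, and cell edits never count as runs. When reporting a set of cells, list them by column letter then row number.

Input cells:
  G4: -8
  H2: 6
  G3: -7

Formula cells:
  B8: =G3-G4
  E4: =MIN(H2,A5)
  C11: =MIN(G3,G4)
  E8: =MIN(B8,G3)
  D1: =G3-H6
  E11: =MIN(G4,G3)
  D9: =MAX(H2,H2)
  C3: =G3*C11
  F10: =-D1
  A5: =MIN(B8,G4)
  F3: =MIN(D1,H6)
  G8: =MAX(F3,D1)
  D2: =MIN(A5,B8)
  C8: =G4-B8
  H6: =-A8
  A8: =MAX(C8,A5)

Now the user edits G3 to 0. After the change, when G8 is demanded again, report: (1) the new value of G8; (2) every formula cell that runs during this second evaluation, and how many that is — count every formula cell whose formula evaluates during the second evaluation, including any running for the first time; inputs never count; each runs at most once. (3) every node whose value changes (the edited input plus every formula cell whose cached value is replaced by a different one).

New value of G8: -8.
Formula cells that run: A5, A8, B8, C8, D1, F3, G8 — 7 in total.
Values that change: B8, C8, D1, F3, G3, G8.
Key observation: the cutoff stops propagation at H6 — its inputs' values are unchanged, so it reuses its cache.

First evaluation (everything demanded from the output):
  B8 = -7 - -8 = 1
  A5 = MIN(1, -8) = -8
  C8 = -8 - 1 = -9
  A8 = MAX(-9, -8) = -8
  H6 = -(-8) = 8
  D1 = -7 - 8 = -15
  F3 = MIN(-15, 8) = -15
  G8 = MAX(-15, -15) = -15

Propagation after the edit:
  B8: runs — G3 -7->0; result 8.
  A5: runs — B8 1->8; result -8 (same value as before).
  C8: runs — B8 1->8; result -16.
  A8: runs — C8 -9->-16; result -8 (same value as before).
  H6: checked — values it read are unchanged (A8 unchanged); reused cached 8 without running.
  D1: runs — G3 -7->0; result -8.
  F3: runs — D1 -15->-8; result -8.
  G8: runs — F3 -15->-8; D1 -15->-8; result -8.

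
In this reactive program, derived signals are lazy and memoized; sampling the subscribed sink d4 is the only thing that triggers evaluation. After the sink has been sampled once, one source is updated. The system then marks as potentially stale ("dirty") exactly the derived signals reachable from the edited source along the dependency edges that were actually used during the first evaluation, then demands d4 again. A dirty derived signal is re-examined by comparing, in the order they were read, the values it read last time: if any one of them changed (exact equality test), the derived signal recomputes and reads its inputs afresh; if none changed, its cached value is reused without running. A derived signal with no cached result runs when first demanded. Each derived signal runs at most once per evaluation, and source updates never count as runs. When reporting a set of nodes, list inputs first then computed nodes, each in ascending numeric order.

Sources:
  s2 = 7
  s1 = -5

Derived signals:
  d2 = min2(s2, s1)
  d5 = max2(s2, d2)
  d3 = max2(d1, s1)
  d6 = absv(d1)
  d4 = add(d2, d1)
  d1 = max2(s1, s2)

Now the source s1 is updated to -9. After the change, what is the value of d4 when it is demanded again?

Demanding d4 again yields -2.

First demand of the output computes:
  d1 = max2(-5, 7) = 7
  d2 = min2(7, -5) = -5
  d4 = add(-5, 7) = 2

After the edit, cleaning proceeds:
  d1: a read changed (s1 -5->-9) — executes, giving 7 — identical to its old value.
  d2: a read changed (s1 -5->-9) — executes, giving -9.
  d4: a read changed (d2 -5->-9) — executes, giving -2.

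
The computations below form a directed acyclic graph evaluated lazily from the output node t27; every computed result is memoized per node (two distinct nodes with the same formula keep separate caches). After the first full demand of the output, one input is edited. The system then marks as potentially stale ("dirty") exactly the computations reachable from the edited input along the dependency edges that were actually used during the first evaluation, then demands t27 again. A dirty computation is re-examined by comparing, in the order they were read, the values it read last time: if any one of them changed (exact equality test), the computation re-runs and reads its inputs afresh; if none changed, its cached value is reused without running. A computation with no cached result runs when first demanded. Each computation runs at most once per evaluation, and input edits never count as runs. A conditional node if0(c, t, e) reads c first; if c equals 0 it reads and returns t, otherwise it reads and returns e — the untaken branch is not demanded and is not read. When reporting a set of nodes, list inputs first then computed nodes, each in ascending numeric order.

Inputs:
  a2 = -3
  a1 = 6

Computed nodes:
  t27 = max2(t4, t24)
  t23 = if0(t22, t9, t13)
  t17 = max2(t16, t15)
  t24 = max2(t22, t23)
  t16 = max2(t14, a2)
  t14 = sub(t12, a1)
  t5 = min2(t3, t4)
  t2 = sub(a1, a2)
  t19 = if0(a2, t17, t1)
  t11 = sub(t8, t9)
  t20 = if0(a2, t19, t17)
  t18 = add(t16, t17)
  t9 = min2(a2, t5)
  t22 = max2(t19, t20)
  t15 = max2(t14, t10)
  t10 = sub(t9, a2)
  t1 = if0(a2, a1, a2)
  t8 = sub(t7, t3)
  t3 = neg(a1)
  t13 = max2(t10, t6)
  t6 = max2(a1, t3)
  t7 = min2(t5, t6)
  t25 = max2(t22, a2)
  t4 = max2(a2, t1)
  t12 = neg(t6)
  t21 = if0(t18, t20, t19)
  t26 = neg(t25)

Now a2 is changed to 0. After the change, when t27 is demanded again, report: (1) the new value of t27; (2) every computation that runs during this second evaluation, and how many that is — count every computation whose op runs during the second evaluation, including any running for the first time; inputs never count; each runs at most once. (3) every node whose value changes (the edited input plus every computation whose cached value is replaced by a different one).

Demanding t27 again yields 6.
14 computations run: t1, t4, t5, t9, t10, t15, t16, t17, t19, t20, t22, t23, t24, t27.
The nodes whose values change: a2, t1, t4, t10, t15, t16, t17, t19, t20, t22, t23, t24.
Note the branch switch — demand abandons t13, which is never re-examined.

First demand of the output computes:
  t1 = if0(a2=-3 -> else branch a2) = -3
  t3 = neg(6) = -6
  t4 = max2(-3, -3) = -3
  t5 = min2(-6, -3) = -6
  t6 = max2(6, -6) = 6
  t9 = min2(-3, -6) = -6
  t10 = sub(-6, -3) = -3
  t12 = neg(6) = -6
  t13 = max2(-3, 6) = 6
  t14 = sub(-6, 6) = -12
  t15 = max2(-12, -3) = -3
  t16 = max2(-12, -3) = -3
  t17 = max2(-3, -3) = -3
  t19 = if0(a2=-3 -> else branch t1) = -3
  t20 = if0(a2=-3 -> else branch t17) = -3
  t22 = max2(-3, -3) = -3
  t23 = if0(t22=-3 -> else branch t13) = 6
  t24 = max2(-3, 6) = 6
  t27 = max2(-3, 6) = 6

After the edit, cleaning proceeds:
  t1: a read changed (a2 -3->0; a2 -3->0) — executes, giving 6.
  t4: a read changed (a2 -3->0; t1 -3->6) — executes, giving 6.
  t5: a read changed (t4 -3->6) — executes, giving -6 — identical to its old value.
  t9: a read changed (a2 -3->0) — executes, giving -6 — identical to its old value.
  t10: a read changed (a2 -3->0) — executes, giving -6.
  t13: stays stale; no demand reaches it after the flip.
  t15: a read changed (t10 -3->-6) — executes, giving -6.
  t16: a read changed (a2 -3->0) — executes, giving 0.
  t17: a read changed (t16 -3->0; t15 -3->-6) — executes, giving 0.
  t19: a read changed (a2 -3->0; t1 -3->6) — executes, giving 0.
  t20: a read changed (a2 -3->0; t17 -3->0) — executes, giving 0.
  t22: a read changed (t19 -3->0; t20 -3->0) — executes, giving 0.
  t23: a read changed (t22 -3->0) — executes, giving -6.
  t24: a read changed (t22 -3->0; t23 6->-6) — executes, giving 0.
  t27: a read changed (t4 -3->6; t24 6->0) — executes, giving 6 — identical to its old value.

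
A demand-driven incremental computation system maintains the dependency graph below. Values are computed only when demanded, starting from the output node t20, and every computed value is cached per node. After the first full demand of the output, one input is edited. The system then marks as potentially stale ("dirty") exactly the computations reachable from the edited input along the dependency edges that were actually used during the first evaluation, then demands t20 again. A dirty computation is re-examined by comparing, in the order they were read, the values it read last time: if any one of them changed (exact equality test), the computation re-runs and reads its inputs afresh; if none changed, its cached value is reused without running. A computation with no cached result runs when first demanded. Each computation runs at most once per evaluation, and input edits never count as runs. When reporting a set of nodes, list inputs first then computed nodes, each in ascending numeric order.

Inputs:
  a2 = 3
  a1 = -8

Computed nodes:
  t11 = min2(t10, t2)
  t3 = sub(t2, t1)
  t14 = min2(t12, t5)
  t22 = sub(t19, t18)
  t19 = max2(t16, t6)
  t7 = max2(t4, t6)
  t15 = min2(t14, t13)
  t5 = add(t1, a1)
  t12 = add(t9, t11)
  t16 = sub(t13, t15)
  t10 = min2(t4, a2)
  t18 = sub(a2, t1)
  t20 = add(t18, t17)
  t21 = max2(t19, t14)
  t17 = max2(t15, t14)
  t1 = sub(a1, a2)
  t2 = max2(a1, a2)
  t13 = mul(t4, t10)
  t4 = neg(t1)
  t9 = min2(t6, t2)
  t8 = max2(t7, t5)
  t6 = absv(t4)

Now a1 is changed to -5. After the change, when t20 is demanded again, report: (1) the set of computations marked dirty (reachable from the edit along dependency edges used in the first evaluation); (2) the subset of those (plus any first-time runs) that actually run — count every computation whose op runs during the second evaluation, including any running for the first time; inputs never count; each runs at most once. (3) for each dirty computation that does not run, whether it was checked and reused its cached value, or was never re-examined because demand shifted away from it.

First evaluation (everything demanded from the output):
  t1 = sub(-8, 3) = -11
  t2 = max2(-8, 3) = 3
  t4 = neg(-11) = 11
  t5 = add(-11, -8) = -19
  t6 = absv(11) = 11
  t9 = min2(11, 3) = 3
  t10 = min2(11, 3) = 3
  t11 = min2(3, 3) = 3
  t12 = add(3, 3) = 6
  t13 = mul(11, 3) = 33
  t14 = min2(6, -19) = -19
  t15 = min2(-19, 33) = -19
  t17 = max2(-19, -19) = -19
  t18 = sub(3, -11) = 14
  t20 = add(14, -19) = -5

Propagation after the edit:
  t1: runs — a1 -8->-5; result -8.
  t2: runs — a1 -8->-5; result 3 (same value as before).
  t4: runs — t1 -11->-8; result 8.
  t5: runs — t1 -11->-8; a1 -8->-5; result -13.
  t6: runs — t4 11->8; result 8.
  t9: runs — t6 11->8; result 3 (same value as before).
  t10: runs — t4 11->8; result 3 (same value as before).
  t11: checked — values it read are unchanged (t10 unchanged, t2 unchanged); reused cached 3 without running.
  t12: checked — values it read are unchanged (t9 unchanged, t11 unchanged); reused cached 6 without running.
  t13: runs — t4 11->8; result 24.
  t14: runs — t5 -19->-13; result -13.
  t15: runs — t14 -19->-13; t13 33->24; result -13.
  t17: runs — t15 -19->-13; t14 -19->-13; result -13.
  t18: runs — t1 -11->-8; result 11.
  t20: runs — t18 14->11; t17 -19->-13; result -2.

Key observation: the cutoff stops propagation at t11 — its inputs' values are unchanged, so it reuses its cache.

Marked dirty: t1, t2, t4, t5, t6, t9, t10, t11, t12, t13, t14, t15, t17, t18, t20.
Computations that run: t1, t2, t4, t5, t6, t9, t10, t13, t14, t15, t17, t18, t20 — 13 in total.
Checked but reused from cache: t11, t12.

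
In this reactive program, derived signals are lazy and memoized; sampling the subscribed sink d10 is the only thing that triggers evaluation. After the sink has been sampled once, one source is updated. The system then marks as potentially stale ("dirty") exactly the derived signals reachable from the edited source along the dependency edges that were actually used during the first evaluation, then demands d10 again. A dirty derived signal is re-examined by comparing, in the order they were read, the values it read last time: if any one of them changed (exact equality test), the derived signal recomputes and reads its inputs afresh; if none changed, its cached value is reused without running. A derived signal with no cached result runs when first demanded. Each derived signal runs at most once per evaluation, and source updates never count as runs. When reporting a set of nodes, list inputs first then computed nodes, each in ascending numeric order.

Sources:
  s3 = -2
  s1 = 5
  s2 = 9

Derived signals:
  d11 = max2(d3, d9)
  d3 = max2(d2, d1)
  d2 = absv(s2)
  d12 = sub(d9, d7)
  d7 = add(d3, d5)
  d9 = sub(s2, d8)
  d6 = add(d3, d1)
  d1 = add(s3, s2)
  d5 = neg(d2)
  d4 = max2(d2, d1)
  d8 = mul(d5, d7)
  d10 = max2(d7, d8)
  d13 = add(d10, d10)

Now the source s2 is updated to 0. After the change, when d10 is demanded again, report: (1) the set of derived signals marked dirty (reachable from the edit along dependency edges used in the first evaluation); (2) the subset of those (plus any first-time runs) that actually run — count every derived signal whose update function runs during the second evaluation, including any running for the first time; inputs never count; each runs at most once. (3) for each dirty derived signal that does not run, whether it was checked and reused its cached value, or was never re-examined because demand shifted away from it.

The edit dirties: d1, d2, d3, d5, d7, d8, d10.
6 derived signals run: d1, d2, d3, d5, d7, d8.
Cache hits after checking: d10.
Note where the cutoff bites: d10 is checked, finds nothing changed, and keeps its cache.

First demand of the output computes:
  d1 = add(-2, 9) = 7
  d2 = absv(9) = 9
  d3 = max2(9, 7) = 9
  d5 = neg(9) = -9
  d7 = add(9, -9) = 0
  d8 = mul(-9, 0) = 0
  d10 = max2(0, 0) = 0

After the edit, cleaning proceeds:
  d1: a read changed (s2 9->0) — executes, giving -2.
  d2: a read changed (s2 9->0) — executes, giving 0.
  d3: a read changed (d2 9->0; d1 7->-2) — executes, giving 0.
  d5: a read changed (d2 9->0) — executes, giving 0.
  d7: a read changed (d3 9->0; d5 -9->0) — executes, giving 0 — identical to its old value.
  d8: a read changed (d5 -9->0) — executes, giving 0 — identical to its old value.
  d10: dirty, but its reads are unchanged (d7 unchanged, d8 unchanged); cached 0 stands.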